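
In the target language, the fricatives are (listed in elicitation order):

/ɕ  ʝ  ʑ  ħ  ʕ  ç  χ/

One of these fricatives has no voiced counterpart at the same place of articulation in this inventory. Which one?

/χ/

Alveolo-palatal: /ɕ/ ~ /ʑ/
Palatal: /ç/ ~ /ʝ/
Pharyngeal: /ħ/ ~ /ʕ/
Uvular: only /χ/ (voiceless); no voiced partner.
So /χ/ is the unpaired segment.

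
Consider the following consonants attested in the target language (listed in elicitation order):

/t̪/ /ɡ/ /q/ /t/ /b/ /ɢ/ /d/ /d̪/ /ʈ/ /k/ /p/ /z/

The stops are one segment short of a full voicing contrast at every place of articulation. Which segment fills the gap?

/ɖ/

bilabial: voiceless /p/, voiced /b/.
dental: voiceless /t̪/, voiced /d̪/.
alveolar: voiceless /t/, voiced /d/.
retroflex: voiceless /ʈ/, voiced —.
velar: voiceless /k/, voiced /ɡ/.
uvular: voiceless /q/, voiced /ɢ/.
The retroflex row has no voiced member, so the gap is the voiced retroflex stop /ɖ/.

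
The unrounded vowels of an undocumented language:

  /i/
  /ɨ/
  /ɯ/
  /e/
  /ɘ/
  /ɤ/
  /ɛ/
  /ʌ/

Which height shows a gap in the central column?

high: front /i/, central /ɨ/, back /ɯ/.
high-mid: front /e/, central /ɘ/, back /ɤ/.
low-mid: front /ɛ/, central —, back /ʌ/.
Every height has a central member except low-mid, where /ɜ/ would be expected.

low-mid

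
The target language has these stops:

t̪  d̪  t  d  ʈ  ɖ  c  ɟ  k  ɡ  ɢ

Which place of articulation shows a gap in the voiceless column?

uvular

Voiceless: /t̪/ (dental), /t/ (alveolar), /ʈ/ (retroflex), /c/ (palatal), /k/ (velar).
Voiced: /d̪/ (dental), /d/ (alveolar), /ɖ/ (retroflex), /ɟ/ (palatal), /ɡ/ (velar), /ɢ/ (uvular).
Every place of articulation has a voiceless member except uvular, where /q/ would be expected.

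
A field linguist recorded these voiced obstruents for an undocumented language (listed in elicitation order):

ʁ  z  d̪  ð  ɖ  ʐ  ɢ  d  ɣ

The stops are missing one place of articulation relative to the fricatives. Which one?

velar

Stop: /d̪/ (dental), /d/ (alveolar), /ɖ/ (retroflex), /ɢ/ (uvular).
Fricative: /ð/ (dental), /z/ (alveolar), /ʐ/ (retroflex), /ɣ/ (velar), /ʁ/ (uvular).
Every place of articulation has a stop member except velar, where /ɡ/ would be expected.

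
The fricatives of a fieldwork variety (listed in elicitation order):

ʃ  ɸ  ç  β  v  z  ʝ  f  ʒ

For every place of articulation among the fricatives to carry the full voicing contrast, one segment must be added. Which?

/s/

place of articulation  voiceless  voiced  
bilabial          ɸ         β       
labiodental       f         v       
alveolar          —         z       
postalveolar      ʃ         ʒ       
palatal           ç         ʝ       
The alveolar row has no voiceless member, so the gap is the voiceless alveolar fricative /s/.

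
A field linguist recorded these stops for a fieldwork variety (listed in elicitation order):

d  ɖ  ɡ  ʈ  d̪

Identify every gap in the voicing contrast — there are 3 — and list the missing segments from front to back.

/t̪/, /t/, /k/

place of articulation  voiceless  voiced  
dental            —         d̪      
alveolar          —         d       
retroflex         ʈ         ɖ       
velar             —         ɡ       
Gaps, from front to back: dental lacks voiceless (/t̪/); alveolar lacks voiceless (/t/); velar lacks voiceless (/k/).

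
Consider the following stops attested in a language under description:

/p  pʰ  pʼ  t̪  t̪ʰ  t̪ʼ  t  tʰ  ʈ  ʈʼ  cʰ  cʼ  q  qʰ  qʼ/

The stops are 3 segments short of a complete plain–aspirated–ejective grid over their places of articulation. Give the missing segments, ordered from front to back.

/tʼ/, /ʈʰ/, /c/

Plain: /p/ (bilabial), /t̪/ (dental), /t/ (alveolar), /ʈ/ (retroflex), /q/ (uvular).
Aspirated: /pʰ/ (bilabial), /t̪ʰ/ (dental), /tʰ/ (alveolar), /cʰ/ (palatal), /qʰ/ (uvular).
Ejective: /pʼ/ (bilabial), /t̪ʼ/ (dental), /ʈʼ/ (retroflex), /cʼ/ (palatal), /qʼ/ (uvular).
Gaps, from front to back: alveolar lacks ejective (/tʼ/); retroflex lacks aspirated (/ʈʰ/); palatal lacks plain (/c/).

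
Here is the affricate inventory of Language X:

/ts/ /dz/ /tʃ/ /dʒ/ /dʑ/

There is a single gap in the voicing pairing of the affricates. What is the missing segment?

/tɕ/

alveolar: voiceless /ts/, voiced /dz/.
postalveolar: voiceless /tʃ/, voiced /dʒ/.
alveolo-palatal: voiceless —, voiced /dʑ/.
The alveolo-palatal row has no voiceless member, so the gap is the voiceless alveolo-palatal affricate /tɕ/.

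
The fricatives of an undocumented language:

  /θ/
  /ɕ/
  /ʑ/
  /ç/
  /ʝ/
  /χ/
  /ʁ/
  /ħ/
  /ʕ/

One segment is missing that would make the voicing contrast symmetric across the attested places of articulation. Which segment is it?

/ð/

dental: voiceless /θ/, voiced —.
alveolo-palatal: voiceless /ɕ/, voiced /ʑ/.
palatal: voiceless /ç/, voiced /ʝ/.
uvular: voiceless /χ/, voiced /ʁ/.
pharyngeal: voiceless /ħ/, voiced /ʕ/.
The dental row has no voiced member, so the gap is the voiced dental fricative /ð/.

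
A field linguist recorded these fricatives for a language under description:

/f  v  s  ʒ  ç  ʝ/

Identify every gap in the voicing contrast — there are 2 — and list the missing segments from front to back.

Voiceless: /f/ (labiodental), /s/ (alveolar), /ç/ (palatal).
Voiced: /v/ (labiodental), /ʒ/ (postalveolar), /ʝ/ (palatal).
Gaps, from front to back: alveolar lacks voiced (/z/); postalveolar lacks voiceless (/ʃ/).

/z/, /ʃ/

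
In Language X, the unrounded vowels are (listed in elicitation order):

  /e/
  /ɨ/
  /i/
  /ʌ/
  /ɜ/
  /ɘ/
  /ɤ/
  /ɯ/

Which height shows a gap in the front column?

low-mid

Front: /i/ (high), /e/ (high-mid).
Central: /ɨ/ (high), /ɘ/ (high-mid), /ɜ/ (low-mid).
Back: /ɯ/ (high), /ɤ/ (high-mid), /ʌ/ (low-mid).
Every height has a front member except low-mid, where /ɛ/ would be expected.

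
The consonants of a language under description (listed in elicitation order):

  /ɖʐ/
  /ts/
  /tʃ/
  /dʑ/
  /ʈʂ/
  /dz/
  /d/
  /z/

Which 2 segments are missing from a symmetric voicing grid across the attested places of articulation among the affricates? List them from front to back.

/dʒ/, /tɕ/

place of articulation  voiceless  voiced  
alveolar          ts        dz      
postalveolar      tʃ        —       
retroflex         ʈʂ        ɖʐ      
alveolo-palatal   —         dʑ      
Gaps, from front to back: postalveolar lacks voiced (/dʒ/); alveolo-palatal lacks voiceless (/tɕ/).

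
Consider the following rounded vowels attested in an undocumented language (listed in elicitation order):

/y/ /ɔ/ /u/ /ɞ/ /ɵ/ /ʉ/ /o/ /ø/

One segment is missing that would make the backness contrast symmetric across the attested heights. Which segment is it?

Front: /y/ (high), /ø/ (high-mid).
Central: /ʉ/ (high), /ɵ/ (high-mid), /ɞ/ (low-mid).
Back: /u/ (high), /o/ (high-mid), /ɔ/ (low-mid).
The low-mid row has no front member, so the gap is the low-mid front rounded vowel /œ/.

/œ/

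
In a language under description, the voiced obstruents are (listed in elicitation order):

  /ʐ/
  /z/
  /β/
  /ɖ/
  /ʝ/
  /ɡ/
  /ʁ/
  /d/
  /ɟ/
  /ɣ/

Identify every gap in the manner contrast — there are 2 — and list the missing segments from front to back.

bilabial: stop —, fricative /β/.
alveolar: stop /d/, fricative /z/.
retroflex: stop /ɖ/, fricative /ʐ/.
palatal: stop /ɟ/, fricative /ʝ/.
velar: stop /ɡ/, fricative /ɣ/.
uvular: stop —, fricative /ʁ/.
Gaps, from front to back: bilabial lacks stop (/b/); uvular lacks stop (/ɢ/).

/b/, /ɢ/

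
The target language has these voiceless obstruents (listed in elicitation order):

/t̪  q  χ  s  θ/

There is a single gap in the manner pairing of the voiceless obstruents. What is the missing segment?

/t/

Stop: /t̪/ (dental), /q/ (uvular).
Fricative: /θ/ (dental), /s/ (alveolar), /χ/ (uvular).
The alveolar row has no stop member, so the gap is the alveolar stop /t/.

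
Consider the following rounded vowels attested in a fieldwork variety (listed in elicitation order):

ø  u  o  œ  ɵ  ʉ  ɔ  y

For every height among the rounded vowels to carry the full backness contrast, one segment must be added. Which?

Front: /y/ (high), /ø/ (high-mid), /œ/ (low-mid).
Central: /ʉ/ (high), /ɵ/ (high-mid).
Back: /u/ (high), /o/ (high-mid), /ɔ/ (low-mid).
The low-mid row has no central member, so the gap is the low-mid central rounded vowel /ɞ/.

/ɞ/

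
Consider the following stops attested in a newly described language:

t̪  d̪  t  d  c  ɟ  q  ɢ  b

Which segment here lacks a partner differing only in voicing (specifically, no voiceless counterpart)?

Dental: /t̪/ ~ /d̪/
Alveolar: /t/ ~ /d/
Palatal: /c/ ~ /ɟ/
Uvular: /q/ ~ /ɢ/
Bilabial: only /b/ (voiced); no voiceless partner.
So /b/ is the unpaired segment.

/b/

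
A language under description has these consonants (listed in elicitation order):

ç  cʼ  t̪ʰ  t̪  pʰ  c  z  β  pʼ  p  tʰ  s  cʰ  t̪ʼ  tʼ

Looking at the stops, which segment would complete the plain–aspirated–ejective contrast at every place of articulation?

/t/

Plain: /p/ (bilabial), /t̪/ (dental), /c/ (palatal).
Aspirated: /pʰ/ (bilabial), /t̪ʰ/ (dental), /tʰ/ (alveolar), /cʰ/ (palatal).
Ejective: /pʼ/ (bilabial), /t̪ʼ/ (dental), /tʼ/ (alveolar), /cʼ/ (palatal).
The alveolar row has no plain member, so the gap is the plain alveolar stop /t/.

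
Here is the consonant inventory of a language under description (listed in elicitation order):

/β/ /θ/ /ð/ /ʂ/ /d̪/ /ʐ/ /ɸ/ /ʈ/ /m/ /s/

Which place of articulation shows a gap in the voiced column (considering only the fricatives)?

alveolar

bilabial: voiceless /ɸ/, voiced /β/.
dental: voiceless /θ/, voiced /ð/.
alveolar: voiceless /s/, voiced —.
retroflex: voiceless /ʂ/, voiced /ʐ/.
Every place of articulation has a voiced member except alveolar, where /z/ would be expected.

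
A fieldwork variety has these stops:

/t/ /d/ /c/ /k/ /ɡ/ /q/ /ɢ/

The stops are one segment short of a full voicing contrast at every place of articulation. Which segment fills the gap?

Voiceless: /t/ (alveolar), /c/ (palatal), /k/ (velar), /q/ (uvular).
Voiced: /d/ (alveolar), /ɡ/ (velar), /ɢ/ (uvular).
The palatal row has no voiced member, so the gap is the voiced palatal stop /ɟ/.

/ɟ/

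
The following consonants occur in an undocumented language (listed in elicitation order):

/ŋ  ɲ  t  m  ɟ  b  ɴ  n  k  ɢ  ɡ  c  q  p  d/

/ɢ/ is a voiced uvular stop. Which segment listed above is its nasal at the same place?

/ɴ/

The nasal at the same place is an uvular nasal — in this inventory, /ɴ/.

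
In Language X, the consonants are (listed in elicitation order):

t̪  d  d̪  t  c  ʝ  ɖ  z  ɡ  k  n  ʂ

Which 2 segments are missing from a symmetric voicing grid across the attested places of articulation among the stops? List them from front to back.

dental: voiceless /t̪/, voiced /d̪/.
alveolar: voiceless /t/, voiced /d/.
retroflex: voiceless —, voiced /ɖ/.
palatal: voiceless /c/, voiced —.
velar: voiceless /k/, voiced /ɡ/.
Gaps, from front to back: retroflex lacks voiceless (/ʈ/); palatal lacks voiced (/ɟ/).

/ʈ/, /ɟ/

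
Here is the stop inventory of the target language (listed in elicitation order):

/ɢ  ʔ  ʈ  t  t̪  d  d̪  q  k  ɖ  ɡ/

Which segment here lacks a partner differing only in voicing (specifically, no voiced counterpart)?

/ʔ/

Dental: /t̪/ ~ /d̪/
Alveolar: /t/ ~ /d/
Retroflex: /ʈ/ ~ /ɖ/
Velar: /k/ ~ /ɡ/
Uvular: /q/ ~ /ɢ/
Glottal: only /ʔ/ (voiceless); no voiced partner.
So /ʔ/ is the unpaired segment.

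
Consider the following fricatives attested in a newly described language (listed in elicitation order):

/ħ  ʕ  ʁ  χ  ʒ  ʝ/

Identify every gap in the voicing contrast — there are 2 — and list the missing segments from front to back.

/ʃ/, /ç/

place of articulation  voiceless  voiced  
postalveolar      —         ʒ       
palatal           —         ʝ       
uvular            χ         ʁ       
pharyngeal        ħ         ʕ       
Gaps, from front to back: postalveolar lacks voiceless (/ʃ/); palatal lacks voiceless (/ç/).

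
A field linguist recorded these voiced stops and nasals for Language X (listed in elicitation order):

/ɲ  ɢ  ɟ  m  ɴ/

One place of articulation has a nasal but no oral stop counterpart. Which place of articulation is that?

bilabial

place of articulation  oral stop  nasal   
bilabial          —         m       
palatal           ɟ         ɲ       
uvular            ɢ         ɴ       
Every place of articulation has an oral stop member except bilabial, where /b/ would be expected.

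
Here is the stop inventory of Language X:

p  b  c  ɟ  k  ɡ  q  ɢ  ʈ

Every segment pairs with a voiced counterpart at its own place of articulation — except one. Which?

Bilabial: /p/ ~ /b/
Palatal: /c/ ~ /ɟ/
Velar: /k/ ~ /ɡ/
Uvular: /q/ ~ /ɢ/
Retroflex: only /ʈ/ (voiceless); no voiced partner.
So /ʈ/ is the unpaired segment.

/ʈ/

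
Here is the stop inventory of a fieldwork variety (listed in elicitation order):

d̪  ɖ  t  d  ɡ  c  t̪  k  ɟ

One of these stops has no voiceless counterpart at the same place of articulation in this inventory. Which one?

/ɖ/

Dental: /t̪/ ~ /d̪/
Alveolar: /t/ ~ /d/
Palatal: /c/ ~ /ɟ/
Velar: /k/ ~ /ɡ/
Retroflex: only /ɖ/ (voiced); no voiceless partner.
So /ɖ/ is the unpaired segment.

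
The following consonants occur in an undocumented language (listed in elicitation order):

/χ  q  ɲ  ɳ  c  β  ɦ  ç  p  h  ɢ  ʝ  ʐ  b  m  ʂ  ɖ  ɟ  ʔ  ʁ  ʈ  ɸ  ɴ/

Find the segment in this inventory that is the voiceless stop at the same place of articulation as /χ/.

/q/

/χ/ is a voiceless uvular fricative.
The voiceless stop at the same place is a voiceless uvular stop — in this inventory, /q/.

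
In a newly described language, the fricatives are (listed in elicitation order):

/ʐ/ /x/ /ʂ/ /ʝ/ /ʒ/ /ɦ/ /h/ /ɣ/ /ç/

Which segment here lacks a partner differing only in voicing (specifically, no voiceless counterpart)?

/ʒ/

Retroflex: /ʂ/ ~ /ʐ/
Palatal: /ç/ ~ /ʝ/
Velar: /x/ ~ /ɣ/
Glottal: /h/ ~ /ɦ/
Postalveolar: only /ʒ/ (voiced); no voiceless partner.
So /ʒ/ is the unpaired segment.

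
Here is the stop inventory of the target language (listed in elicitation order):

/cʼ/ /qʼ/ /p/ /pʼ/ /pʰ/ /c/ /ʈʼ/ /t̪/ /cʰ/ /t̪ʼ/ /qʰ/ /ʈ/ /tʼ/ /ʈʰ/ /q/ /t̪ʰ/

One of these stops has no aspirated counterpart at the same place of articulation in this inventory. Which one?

/tʼ/

Bilabial: /p/ ~ /pʰ/ ~ /pʼ/
Dental: /t̪/ ~ /t̪ʰ/ ~ /t̪ʼ/
Retroflex: /ʈ/ ~ /ʈʰ/ ~ /ʈʼ/
Palatal: /c/ ~ /cʰ/ ~ /cʼ/
Uvular: /q/ ~ /qʰ/ ~ /qʼ/
Alveolar: only /tʼ/ (ejective); no aspirated partner.
So /tʼ/ is the unpaired segment.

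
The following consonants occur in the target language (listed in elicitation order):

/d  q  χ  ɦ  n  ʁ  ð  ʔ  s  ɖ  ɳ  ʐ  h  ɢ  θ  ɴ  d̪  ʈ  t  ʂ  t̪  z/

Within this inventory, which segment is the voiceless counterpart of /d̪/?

/d̪/ is a voiced dental stop.
The voiceless counterpart is a voiceless dental stop — in this inventory, /t̪/.

/t̪/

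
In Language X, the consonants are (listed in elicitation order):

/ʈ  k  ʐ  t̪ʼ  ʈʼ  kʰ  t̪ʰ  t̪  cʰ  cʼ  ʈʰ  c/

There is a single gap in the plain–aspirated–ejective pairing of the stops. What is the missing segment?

place of articulation  plain     aspirated  ejective
dental            t̪        t̪ʰ       t̪ʼ     
retroflex         ʈ         ʈʰ        ʈʼ      
palatal           c         cʰ        cʼ      
velar             k         kʰ        —       
The velar row has no ejective member, so the gap is the ejective velar stop /kʼ/.

/kʼ/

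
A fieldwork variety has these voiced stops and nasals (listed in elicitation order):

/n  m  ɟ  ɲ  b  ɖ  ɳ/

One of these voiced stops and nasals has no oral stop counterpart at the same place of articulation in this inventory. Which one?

/n/

Bilabial: /b/ ~ /m/
Retroflex: /ɖ/ ~ /ɳ/
Palatal: /ɟ/ ~ /ɲ/
Alveolar: only /n/ (nasal); no oral stop partner.
So /n/ is the unpaired segment.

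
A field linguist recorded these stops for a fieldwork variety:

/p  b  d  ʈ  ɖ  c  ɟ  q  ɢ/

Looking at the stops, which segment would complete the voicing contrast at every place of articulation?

/t/

Voiceless: /p/ (bilabial), /ʈ/ (retroflex), /c/ (palatal), /q/ (uvular).
Voiced: /b/ (bilabial), /d/ (alveolar), /ɖ/ (retroflex), /ɟ/ (palatal), /ɢ/ (uvular).
The alveolar row has no voiceless member, so the gap is the voiceless alveolar stop /t/.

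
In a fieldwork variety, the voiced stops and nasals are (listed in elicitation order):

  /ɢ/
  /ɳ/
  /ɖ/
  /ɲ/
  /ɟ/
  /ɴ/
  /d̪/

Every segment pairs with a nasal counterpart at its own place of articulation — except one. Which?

Retroflex: /ɖ/ ~ /ɳ/
Palatal: /ɟ/ ~ /ɲ/
Uvular: /ɢ/ ~ /ɴ/
Dental: only /d̪/ (oral stop); no nasal partner.
So /d̪/ is the unpaired segment.

/d̪/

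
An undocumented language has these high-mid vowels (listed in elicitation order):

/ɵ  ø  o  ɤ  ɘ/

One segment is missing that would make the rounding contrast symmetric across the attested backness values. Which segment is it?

/e/

Unrounded: /ɘ/ (central), /ɤ/ (back).
Rounded: /ø/ (front), /ɵ/ (central), /o/ (back).
The front row has no unrounded member, so the gap is the front unrounded vowel /e/.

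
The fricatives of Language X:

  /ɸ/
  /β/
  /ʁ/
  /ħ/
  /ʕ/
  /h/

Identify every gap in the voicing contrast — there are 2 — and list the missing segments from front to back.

bilabial: voiceless /ɸ/, voiced /β/.
uvular: voiceless —, voiced /ʁ/.
pharyngeal: voiceless /ħ/, voiced /ʕ/.
glottal: voiceless /h/, voiced —.
Gaps, from front to back: uvular lacks voiceless (/χ/); glottal lacks voiced (/ɦ/).

/χ/, /ɦ/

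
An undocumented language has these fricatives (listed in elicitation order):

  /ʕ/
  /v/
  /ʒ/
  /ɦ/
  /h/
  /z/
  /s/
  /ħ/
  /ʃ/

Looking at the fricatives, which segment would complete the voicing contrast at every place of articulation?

/f/

place of articulation  voiceless  voiced  
labiodental       —         v       
alveolar          s         z       
postalveolar      ʃ         ʒ       
pharyngeal        ħ         ʕ       
glottal           h         ɦ       
The labiodental row has no voiceless member, so the gap is the voiceless labiodental fricative /f/.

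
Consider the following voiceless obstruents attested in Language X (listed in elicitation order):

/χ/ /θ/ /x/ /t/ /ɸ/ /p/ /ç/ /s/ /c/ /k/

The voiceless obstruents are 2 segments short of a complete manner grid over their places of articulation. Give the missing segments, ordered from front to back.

Stop: /p/ (bilabial), /t/ (alveolar), /c/ (palatal), /k/ (velar).
Fricative: /ɸ/ (bilabial), /θ/ (dental), /s/ (alveolar), /ç/ (palatal), /x/ (velar), /χ/ (uvular).
Gaps, from front to back: dental lacks stop (/t̪/); uvular lacks stop (/q/).

/t̪/, /q/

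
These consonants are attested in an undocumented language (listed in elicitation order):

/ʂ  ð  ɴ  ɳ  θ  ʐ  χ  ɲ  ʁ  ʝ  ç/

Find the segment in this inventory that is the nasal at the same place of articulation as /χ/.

/ɴ/

/χ/ is a voiceless uvular fricative.
The nasal at the same place is an uvular nasal — in this inventory, /ɴ/.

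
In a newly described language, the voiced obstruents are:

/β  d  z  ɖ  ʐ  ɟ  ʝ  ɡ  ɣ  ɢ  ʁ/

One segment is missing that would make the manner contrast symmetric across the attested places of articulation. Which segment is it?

/b/

bilabial: stop —, fricative /β/.
alveolar: stop /d/, fricative /z/.
retroflex: stop /ɖ/, fricative /ʐ/.
palatal: stop /ɟ/, fricative /ʝ/.
velar: stop /ɡ/, fricative /ɣ/.
uvular: stop /ɢ/, fricative /ʁ/.
The bilabial row has no stop member, so the gap is the bilabial stop /b/.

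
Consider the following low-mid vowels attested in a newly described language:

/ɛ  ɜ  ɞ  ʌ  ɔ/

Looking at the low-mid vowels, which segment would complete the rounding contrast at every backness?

front: unrounded /ɛ/, rounded —.
central: unrounded /ɜ/, rounded /ɞ/.
back: unrounded /ʌ/, rounded /ɔ/.
The front row has no rounded member, so the gap is the front rounded vowel /œ/.

/œ/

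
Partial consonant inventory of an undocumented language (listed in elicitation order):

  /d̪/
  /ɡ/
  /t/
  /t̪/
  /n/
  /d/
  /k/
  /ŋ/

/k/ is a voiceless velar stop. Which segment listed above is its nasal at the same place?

The nasal at the same place is a velar nasal — in this inventory, /ŋ/.

/ŋ/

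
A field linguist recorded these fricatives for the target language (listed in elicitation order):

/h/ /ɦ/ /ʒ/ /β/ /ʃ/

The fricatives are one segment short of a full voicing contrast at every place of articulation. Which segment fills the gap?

/ɸ/

bilabial: voiceless —, voiced /β/.
postalveolar: voiceless /ʃ/, voiced /ʒ/.
glottal: voiceless /h/, voiced /ɦ/.
The bilabial row has no voiceless member, so the gap is the voiceless bilabial fricative /ɸ/.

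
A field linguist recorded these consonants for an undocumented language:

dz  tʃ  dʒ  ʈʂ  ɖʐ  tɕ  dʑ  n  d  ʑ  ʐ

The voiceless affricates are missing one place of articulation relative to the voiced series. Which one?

alveolar

Voiceless: /tʃ/ (postalveolar), /ʈʂ/ (retroflex), /tɕ/ (alveolo-palatal).
Voiced: /dz/ (alveolar), /dʒ/ (postalveolar), /ɖʐ/ (retroflex), /dʑ/ (alveolo-palatal).
Every place of articulation has a voiceless member except alveolar, where /ts/ would be expected.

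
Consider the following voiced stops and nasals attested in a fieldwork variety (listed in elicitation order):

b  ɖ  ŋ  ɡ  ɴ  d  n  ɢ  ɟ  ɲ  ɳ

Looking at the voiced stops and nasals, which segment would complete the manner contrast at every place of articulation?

bilabial: oral stop /b/, nasal —.
alveolar: oral stop /d/, nasal /n/.
retroflex: oral stop /ɖ/, nasal /ɳ/.
palatal: oral stop /ɟ/, nasal /ɲ/.
velar: oral stop /ɡ/, nasal /ŋ/.
uvular: oral stop /ɢ/, nasal /ɴ/.
The bilabial row has no nasal member, so the gap is the bilabial nasal /m/.

/m/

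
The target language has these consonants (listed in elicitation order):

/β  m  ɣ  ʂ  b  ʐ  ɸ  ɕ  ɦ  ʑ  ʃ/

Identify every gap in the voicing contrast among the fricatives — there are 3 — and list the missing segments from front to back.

bilabial: voiceless /ɸ/, voiced /β/.
postalveolar: voiceless /ʃ/, voiced —.
retroflex: voiceless /ʂ/, voiced /ʐ/.
alveolo-palatal: voiceless /ɕ/, voiced /ʑ/.
velar: voiceless —, voiced /ɣ/.
glottal: voiceless —, voiced /ɦ/.
Gaps, from front to back: postalveolar lacks voiced (/ʒ/); velar lacks voiceless (/x/); glottal lacks voiceless (/h/).

/ʒ/, /x/, /h/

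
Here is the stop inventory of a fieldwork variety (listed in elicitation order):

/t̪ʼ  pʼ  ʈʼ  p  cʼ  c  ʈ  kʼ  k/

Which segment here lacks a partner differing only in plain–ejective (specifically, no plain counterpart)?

/t̪ʼ/

Bilabial: /p/ ~ /pʼ/
Retroflex: /ʈ/ ~ /ʈʼ/
Palatal: /c/ ~ /cʼ/
Velar: /k/ ~ /kʼ/
Dental: only /t̪ʼ/ (ejective); no plain partner.
So /t̪ʼ/ is the unpaired segment.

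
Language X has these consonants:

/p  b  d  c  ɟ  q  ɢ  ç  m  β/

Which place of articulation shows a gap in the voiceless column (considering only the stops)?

bilabial: voiceless /p/, voiced /b/.
alveolar: voiceless —, voiced /d/.
palatal: voiceless /c/, voiced /ɟ/.
uvular: voiceless /q/, voiced /ɢ/.
Every place of articulation has a voiceless member except alveolar, where /t/ would be expected.

alveolar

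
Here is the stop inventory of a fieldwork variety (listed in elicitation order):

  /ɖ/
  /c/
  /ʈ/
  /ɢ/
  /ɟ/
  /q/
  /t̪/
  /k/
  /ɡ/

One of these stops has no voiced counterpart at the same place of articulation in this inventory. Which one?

/t̪/

Retroflex: /ʈ/ ~ /ɖ/
Palatal: /c/ ~ /ɟ/
Velar: /k/ ~ /ɡ/
Uvular: /q/ ~ /ɢ/
Dental: only /t̪/ (voiceless); no voiced partner.
So /t̪/ is the unpaired segment.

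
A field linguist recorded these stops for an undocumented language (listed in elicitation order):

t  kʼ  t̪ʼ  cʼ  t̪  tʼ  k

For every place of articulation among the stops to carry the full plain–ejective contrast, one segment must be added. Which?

/c/

dental: plain /t̪/, ejective /t̪ʼ/.
alveolar: plain /t/, ejective /tʼ/.
palatal: plain —, ejective /cʼ/.
velar: plain /k/, ejective /kʼ/.
The palatal row has no plain member, so the gap is the plain palatal stop /c/.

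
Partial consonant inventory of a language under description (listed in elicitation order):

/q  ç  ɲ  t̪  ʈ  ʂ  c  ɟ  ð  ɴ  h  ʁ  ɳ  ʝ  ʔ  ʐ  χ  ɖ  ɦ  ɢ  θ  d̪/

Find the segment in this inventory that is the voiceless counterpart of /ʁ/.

/ʁ/ is a voiced uvular fricative.
The voiceless counterpart is a voiceless uvular fricative — in this inventory, /χ/.

/χ/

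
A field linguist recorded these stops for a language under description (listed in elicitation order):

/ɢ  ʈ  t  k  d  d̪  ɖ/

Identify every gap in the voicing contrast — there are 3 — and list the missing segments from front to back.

Voiceless: /t/ (alveolar), /ʈ/ (retroflex), /k/ (velar).
Voiced: /d̪/ (dental), /d/ (alveolar), /ɖ/ (retroflex), /ɢ/ (uvular).
Gaps, from front to back: dental lacks voiceless (/t̪/); velar lacks voiced (/ɡ/); uvular lacks voiceless (/q/).

/t̪/, /ɡ/, /q/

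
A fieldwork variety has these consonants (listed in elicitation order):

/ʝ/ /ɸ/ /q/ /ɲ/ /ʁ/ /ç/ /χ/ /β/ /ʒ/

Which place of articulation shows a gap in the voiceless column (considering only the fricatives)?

place of articulation  voiceless  voiced  
bilabial          ɸ         β       
postalveolar      —         ʒ       
palatal           ç         ʝ       
uvular            χ         ʁ       
Every place of articulation has a voiceless member except postalveolar, where /ʃ/ would be expected.

postalveolar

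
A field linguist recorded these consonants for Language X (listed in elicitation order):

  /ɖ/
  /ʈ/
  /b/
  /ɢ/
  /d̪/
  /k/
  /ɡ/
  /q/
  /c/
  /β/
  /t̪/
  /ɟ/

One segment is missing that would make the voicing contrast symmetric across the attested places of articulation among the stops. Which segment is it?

/p/

Voiceless: /t̪/ (dental), /ʈ/ (retroflex), /c/ (palatal), /k/ (velar), /q/ (uvular).
Voiced: /b/ (bilabial), /d̪/ (dental), /ɖ/ (retroflex), /ɟ/ (palatal), /ɡ/ (velar), /ɢ/ (uvular).
The bilabial row has no voiceless member, so the gap is the voiceless bilabial stop /p/.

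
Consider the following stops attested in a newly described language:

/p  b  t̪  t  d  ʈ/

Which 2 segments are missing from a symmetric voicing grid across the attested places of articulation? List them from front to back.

/d̪/, /ɖ/

Voiceless: /p/ (bilabial), /t̪/ (dental), /t/ (alveolar), /ʈ/ (retroflex).
Voiced: /b/ (bilabial), /d/ (alveolar).
Gaps, from front to back: dental lacks voiced (/d̪/); retroflex lacks voiced (/ɖ/).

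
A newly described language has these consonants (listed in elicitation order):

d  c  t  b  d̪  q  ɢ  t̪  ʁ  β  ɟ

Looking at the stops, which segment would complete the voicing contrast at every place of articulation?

Voiceless: /t̪/ (dental), /t/ (alveolar), /c/ (palatal), /q/ (uvular).
Voiced: /b/ (bilabial), /d̪/ (dental), /d/ (alveolar), /ɟ/ (palatal), /ɢ/ (uvular).
The bilabial row has no voiceless member, so the gap is the voiceless bilabial stop /p/.

/p/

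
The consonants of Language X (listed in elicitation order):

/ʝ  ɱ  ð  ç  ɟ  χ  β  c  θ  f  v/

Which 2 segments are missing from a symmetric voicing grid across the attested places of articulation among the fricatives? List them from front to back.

/ɸ/, /ʁ/

bilabial: voiceless —, voiced /β/.
labiodental: voiceless /f/, voiced /v/.
dental: voiceless /θ/, voiced /ð/.
palatal: voiceless /ç/, voiced /ʝ/.
uvular: voiceless /χ/, voiced —.
Gaps, from front to back: bilabial lacks voiceless (/ɸ/); uvular lacks voiced (/ʁ/).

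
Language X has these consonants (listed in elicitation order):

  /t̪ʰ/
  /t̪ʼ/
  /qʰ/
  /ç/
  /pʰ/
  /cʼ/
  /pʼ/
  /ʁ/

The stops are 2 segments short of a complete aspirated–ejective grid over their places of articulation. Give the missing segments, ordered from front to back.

Aspirated: /pʰ/ (bilabial), /t̪ʰ/ (dental), /qʰ/ (uvular).
Ejective: /pʼ/ (bilabial), /t̪ʼ/ (dental), /cʼ/ (palatal).
Gaps, from front to back: palatal lacks aspirated (/cʰ/); uvular lacks ejective (/qʼ/).

/cʰ/, /qʼ/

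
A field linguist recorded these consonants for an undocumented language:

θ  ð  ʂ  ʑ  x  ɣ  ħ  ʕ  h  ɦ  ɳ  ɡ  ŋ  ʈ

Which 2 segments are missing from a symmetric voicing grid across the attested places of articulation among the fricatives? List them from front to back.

/ʐ/, /ɕ/

Voiceless: /θ/ (dental), /ʂ/ (retroflex), /x/ (velar), /ħ/ (pharyngeal), /h/ (glottal).
Voiced: /ð/ (dental), /ʑ/ (alveolo-palatal), /ɣ/ (velar), /ʕ/ (pharyngeal), /ɦ/ (glottal).
Gaps, from front to back: retroflex lacks voiced (/ʐ/); alveolo-palatal lacks voiceless (/ɕ/).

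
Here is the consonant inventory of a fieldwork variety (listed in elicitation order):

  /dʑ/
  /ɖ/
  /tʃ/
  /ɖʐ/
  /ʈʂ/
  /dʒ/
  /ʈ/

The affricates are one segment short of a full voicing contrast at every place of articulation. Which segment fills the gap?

postalveolar: voiceless /tʃ/, voiced /dʒ/.
retroflex: voiceless /ʈʂ/, voiced /ɖʐ/.
alveolo-palatal: voiceless —, voiced /dʑ/.
The alveolo-palatal row has no voiceless member, so the gap is the voiceless alveolo-palatal affricate /tɕ/.

/tɕ/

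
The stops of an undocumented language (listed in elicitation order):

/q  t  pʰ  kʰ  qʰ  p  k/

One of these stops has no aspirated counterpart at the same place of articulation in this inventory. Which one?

Bilabial: /p/ ~ /pʰ/
Velar: /k/ ~ /kʰ/
Uvular: /q/ ~ /qʰ/
Alveolar: only /t/ (plain); no aspirated partner.
So /t/ is the unpaired segment.

/t/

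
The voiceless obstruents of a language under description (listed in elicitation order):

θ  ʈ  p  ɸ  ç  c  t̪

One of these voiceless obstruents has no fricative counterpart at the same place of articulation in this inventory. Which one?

Bilabial: /p/ ~ /ɸ/
Dental: /t̪/ ~ /θ/
Palatal: /c/ ~ /ç/
Retroflex: only /ʈ/ (stop); no fricative partner.
So /ʈ/ is the unpaired segment.

/ʈ/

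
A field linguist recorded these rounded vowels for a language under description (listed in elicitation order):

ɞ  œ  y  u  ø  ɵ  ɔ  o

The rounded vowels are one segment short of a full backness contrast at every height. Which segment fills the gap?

high: front /y/, central —, back /u/.
high-mid: front /ø/, central /ɵ/, back /o/.
low-mid: front /œ/, central /ɞ/, back /ɔ/.
The high row has no central member, so the gap is the high central rounded vowel /ʉ/.

/ʉ/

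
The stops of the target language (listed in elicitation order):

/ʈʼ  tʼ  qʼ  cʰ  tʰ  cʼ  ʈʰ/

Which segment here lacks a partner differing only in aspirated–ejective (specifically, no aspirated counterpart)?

/qʼ/

Alveolar: /tʰ/ ~ /tʼ/
Retroflex: /ʈʰ/ ~ /ʈʼ/
Palatal: /cʰ/ ~ /cʼ/
Uvular: only /qʼ/ (ejective); no aspirated partner.
So /qʼ/ is the unpaired segment.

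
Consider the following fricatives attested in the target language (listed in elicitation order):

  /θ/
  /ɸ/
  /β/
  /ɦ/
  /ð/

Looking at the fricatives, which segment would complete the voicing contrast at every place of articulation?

/h/

Voiceless: /ɸ/ (bilabial), /θ/ (dental).
Voiced: /β/ (bilabial), /ð/ (dental), /ɦ/ (glottal).
The glottal row has no voiceless member, so the gap is the voiceless glottal fricative /h/.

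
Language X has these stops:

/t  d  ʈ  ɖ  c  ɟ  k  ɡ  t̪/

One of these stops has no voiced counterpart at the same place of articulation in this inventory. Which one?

/t̪/

Alveolar: /t/ ~ /d/
Retroflex: /ʈ/ ~ /ɖ/
Palatal: /c/ ~ /ɟ/
Velar: /k/ ~ /ɡ/
Dental: only /t̪/ (voiceless); no voiced partner.
So /t̪/ is the unpaired segment.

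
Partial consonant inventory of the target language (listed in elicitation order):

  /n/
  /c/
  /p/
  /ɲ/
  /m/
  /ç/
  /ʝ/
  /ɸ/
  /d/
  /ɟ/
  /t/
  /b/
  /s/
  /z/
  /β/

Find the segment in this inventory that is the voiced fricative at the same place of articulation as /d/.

/d/ is a voiced alveolar stop.
The voiced fricative at the same place is a voiced alveolar fricative — in this inventory, /z/.

/z/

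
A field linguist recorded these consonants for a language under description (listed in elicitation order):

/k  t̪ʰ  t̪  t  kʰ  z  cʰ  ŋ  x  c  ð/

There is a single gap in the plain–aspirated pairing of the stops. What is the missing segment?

place of articulation  plain     aspirated
dental            t̪        t̪ʰ     
alveolar          t         —       
palatal           c         cʰ      
velar             k         kʰ      
The alveolar row has no aspirated member, so the gap is the aspirated alveolar stop /tʰ/.

/tʰ/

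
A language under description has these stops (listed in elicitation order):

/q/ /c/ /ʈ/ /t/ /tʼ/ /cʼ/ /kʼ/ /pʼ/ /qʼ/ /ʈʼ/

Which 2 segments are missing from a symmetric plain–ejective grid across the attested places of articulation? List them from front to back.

place of articulation  plain     ejective
bilabial          —         pʼ      
alveolar          t         tʼ      
retroflex         ʈ         ʈʼ      
palatal           c         cʼ      
velar             —         kʼ      
uvular            q         qʼ      
Gaps, from front to back: bilabial lacks plain (/p/); velar lacks plain (/k/).

/p/, /k/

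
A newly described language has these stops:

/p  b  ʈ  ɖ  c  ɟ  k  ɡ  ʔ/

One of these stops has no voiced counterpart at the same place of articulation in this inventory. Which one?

Bilabial: /p/ ~ /b/
Retroflex: /ʈ/ ~ /ɖ/
Palatal: /c/ ~ /ɟ/
Velar: /k/ ~ /ɡ/
Glottal: only /ʔ/ (voiceless); no voiced partner.
So /ʔ/ is the unpaired segment.

/ʔ/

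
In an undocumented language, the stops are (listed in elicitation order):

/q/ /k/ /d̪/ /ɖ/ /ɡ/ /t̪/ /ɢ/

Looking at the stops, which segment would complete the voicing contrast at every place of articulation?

/ʈ/

place of articulation  voiceless  voiced  
dental            t̪        d̪      
retroflex         —         ɖ       
velar             k         ɡ       
uvular            q         ɢ       
The retroflex row has no voiceless member, so the gap is the voiceless retroflex stop /ʈ/.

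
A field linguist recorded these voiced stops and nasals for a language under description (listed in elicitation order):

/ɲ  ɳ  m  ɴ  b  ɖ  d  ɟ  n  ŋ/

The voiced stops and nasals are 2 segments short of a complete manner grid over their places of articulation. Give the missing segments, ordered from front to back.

place of articulation  oral stop  nasal   
bilabial          b         m       
alveolar          d         n       
retroflex         ɖ         ɳ       
palatal           ɟ         ɲ       
velar             —         ŋ       
uvular            —         ɴ       
Gaps, from front to back: velar lacks oral stop (/ɡ/); uvular lacks oral stop (/ɢ/).

/ɡ/, /ɢ/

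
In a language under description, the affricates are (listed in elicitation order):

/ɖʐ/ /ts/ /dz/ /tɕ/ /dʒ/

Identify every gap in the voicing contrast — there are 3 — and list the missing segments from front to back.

place of articulation  voiceless  voiced  
alveolar          ts        dz      
postalveolar      —         dʒ      
retroflex         —         ɖʐ      
alveolo-palatal   tɕ        —       
Gaps, from front to back: postalveolar lacks voiceless (/tʃ/); retroflex lacks voiceless (/ʈʂ/); alveolo-palatal lacks voiced (/dʑ/).

/tʃ/, /ʈʂ/, /dʑ/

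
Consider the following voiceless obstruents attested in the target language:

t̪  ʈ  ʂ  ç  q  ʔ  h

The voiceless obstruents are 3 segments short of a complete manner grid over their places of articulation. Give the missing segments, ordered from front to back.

Stop: /t̪/ (dental), /ʈ/ (retroflex), /q/ (uvular), /ʔ/ (glottal).
Fricative: /ʂ/ (retroflex), /ç/ (palatal), /h/ (glottal).
Gaps, from front to back: dental lacks fricative (/θ/); palatal lacks stop (/c/); uvular lacks fricative (/χ/).

/θ/, /c/, /χ/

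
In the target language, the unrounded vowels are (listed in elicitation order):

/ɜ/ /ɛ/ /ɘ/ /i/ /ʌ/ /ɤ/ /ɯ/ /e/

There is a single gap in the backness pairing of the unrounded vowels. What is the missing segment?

height            front     central   back    
high              i         —         ɯ       
high-mid          e         ɘ         ɤ       
low-mid           ɛ         ɜ         ʌ       
The high row has no central member, so the gap is the high central unrounded vowel /ɨ/.

/ɨ/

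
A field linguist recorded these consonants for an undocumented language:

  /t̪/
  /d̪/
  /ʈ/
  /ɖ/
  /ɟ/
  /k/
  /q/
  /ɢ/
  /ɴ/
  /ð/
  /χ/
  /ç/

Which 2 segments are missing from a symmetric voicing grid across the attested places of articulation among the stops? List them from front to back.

/c/, /ɡ/

place of articulation  voiceless  voiced  
dental            t̪        d̪      
retroflex         ʈ         ɖ       
palatal           —         ɟ       
velar             k         —       
uvular            q         ɢ       
Gaps, from front to back: palatal lacks voiceless (/c/); velar lacks voiced (/ɡ/).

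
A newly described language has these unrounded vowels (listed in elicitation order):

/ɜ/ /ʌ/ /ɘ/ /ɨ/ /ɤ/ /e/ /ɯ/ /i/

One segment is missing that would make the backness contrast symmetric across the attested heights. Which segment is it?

high: front /i/, central /ɨ/, back /ɯ/.
high-mid: front /e/, central /ɘ/, back /ɤ/.
low-mid: front —, central /ɜ/, back /ʌ/.
The low-mid row has no front member, so the gap is the low-mid front unrounded vowel /ɛ/.

/ɛ/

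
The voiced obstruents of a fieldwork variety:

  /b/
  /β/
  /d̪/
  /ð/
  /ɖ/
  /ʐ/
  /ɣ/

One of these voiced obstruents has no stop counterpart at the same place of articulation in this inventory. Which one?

/ɣ/

Bilabial: /b/ ~ /β/
Dental: /d̪/ ~ /ð/
Retroflex: /ɖ/ ~ /ʐ/
Velar: only /ɣ/ (fricative); no stop partner.
So /ɣ/ is the unpaired segment.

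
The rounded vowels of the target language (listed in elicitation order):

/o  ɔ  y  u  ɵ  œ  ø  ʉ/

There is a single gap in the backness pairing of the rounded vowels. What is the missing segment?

high: front /y/, central /ʉ/, back /u/.
high-mid: front /ø/, central /ɵ/, back /o/.
low-mid: front /œ/, central —, back /ɔ/.
The low-mid row has no central member, so the gap is the low-mid central rounded vowel /ɞ/.

/ɞ/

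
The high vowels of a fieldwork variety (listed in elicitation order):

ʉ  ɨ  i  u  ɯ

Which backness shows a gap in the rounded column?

front

Unrounded: /i/ (front), /ɨ/ (central), /ɯ/ (back).
Rounded: /ʉ/ (central), /u/ (back).
Every backness has a rounded member except front, where /y/ would be expected.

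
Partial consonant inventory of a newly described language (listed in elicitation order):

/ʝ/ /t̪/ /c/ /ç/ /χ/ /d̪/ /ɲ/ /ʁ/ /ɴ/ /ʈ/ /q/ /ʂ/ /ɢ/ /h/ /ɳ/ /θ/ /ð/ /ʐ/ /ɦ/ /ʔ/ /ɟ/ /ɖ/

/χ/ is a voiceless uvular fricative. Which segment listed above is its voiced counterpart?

/ʁ/

The voiced counterpart is a voiced uvular fricative — in this inventory, /ʁ/.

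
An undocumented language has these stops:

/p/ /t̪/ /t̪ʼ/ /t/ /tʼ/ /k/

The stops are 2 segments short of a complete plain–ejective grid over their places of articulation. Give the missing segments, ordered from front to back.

/pʼ/, /kʼ/

bilabial: plain /p/, ejective —.
dental: plain /t̪/, ejective /t̪ʼ/.
alveolar: plain /t/, ejective /tʼ/.
velar: plain /k/, ejective —.
Gaps, from front to back: bilabial lacks ejective (/pʼ/); velar lacks ejective (/kʼ/).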